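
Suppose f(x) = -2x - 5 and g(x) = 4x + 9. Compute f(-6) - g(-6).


22


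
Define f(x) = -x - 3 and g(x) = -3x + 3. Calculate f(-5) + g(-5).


f(-5) = 2
g(-5) = 18
Sum = 20

20


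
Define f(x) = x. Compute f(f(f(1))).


f(1) = 1
f(1) = 1
f(1) = 1

1


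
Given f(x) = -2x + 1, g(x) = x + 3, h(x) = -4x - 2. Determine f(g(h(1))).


7


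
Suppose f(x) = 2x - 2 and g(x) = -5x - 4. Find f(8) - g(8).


f(8) = 14
g(8) = -44
Difference = 58

58


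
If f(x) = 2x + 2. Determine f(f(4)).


f(4) = 10
f(10) = 22

22


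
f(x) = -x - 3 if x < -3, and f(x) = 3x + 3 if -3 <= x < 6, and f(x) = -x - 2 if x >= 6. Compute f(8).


8 satisfies x >= 6
f(8) = -10

-10


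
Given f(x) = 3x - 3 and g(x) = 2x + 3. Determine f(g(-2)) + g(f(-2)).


f(g(-2)) = -6
g(f(-2)) = -15
Sum = -21

-21


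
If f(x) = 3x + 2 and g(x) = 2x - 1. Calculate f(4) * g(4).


f(4) = 14
g(4) = 7
Product = 98

98


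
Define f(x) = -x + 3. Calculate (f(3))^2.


0


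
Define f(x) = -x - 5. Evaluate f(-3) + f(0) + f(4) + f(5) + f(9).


f(-3) = -2
f(0) = -5
f(4) = -9
f(5) = -10
f(9) = -14
Sum = -40

-40


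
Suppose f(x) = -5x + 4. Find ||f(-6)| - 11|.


23


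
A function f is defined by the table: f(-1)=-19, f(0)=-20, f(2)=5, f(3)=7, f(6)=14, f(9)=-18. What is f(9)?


Reading from the table at x = 9

-18


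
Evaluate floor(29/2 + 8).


22


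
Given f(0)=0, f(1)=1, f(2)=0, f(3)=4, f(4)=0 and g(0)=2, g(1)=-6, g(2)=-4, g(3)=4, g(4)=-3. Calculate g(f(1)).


f(1) = 1
g(1) = -6

-6


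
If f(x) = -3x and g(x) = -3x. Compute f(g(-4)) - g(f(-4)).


0


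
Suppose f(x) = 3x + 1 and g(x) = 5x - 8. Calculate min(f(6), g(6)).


f(6) = 19
g(6) = 22
min = 19

19


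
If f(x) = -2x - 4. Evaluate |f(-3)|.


f(-3) = 2
|2| = 2

2


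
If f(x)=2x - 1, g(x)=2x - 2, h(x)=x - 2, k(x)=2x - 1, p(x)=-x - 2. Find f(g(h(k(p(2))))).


-49


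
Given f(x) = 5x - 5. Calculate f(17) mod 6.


f(17) = 80
80 mod 6 = 2

2


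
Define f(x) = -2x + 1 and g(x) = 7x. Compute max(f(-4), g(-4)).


f(-4) = 9
g(-4) = -28
max = 9

9


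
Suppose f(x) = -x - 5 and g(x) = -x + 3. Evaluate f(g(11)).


g(11) = -8
f(-8) = 3

3


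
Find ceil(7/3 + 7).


7/3 = 2.3333
2.3333 + 7 = 9.3333
ceil(9.3333) = 10

10


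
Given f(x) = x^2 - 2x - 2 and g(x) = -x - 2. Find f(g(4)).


g(4) = -6
f(-6) = 1*(-6)^2 - 2*(-6) - 2 = 46

46


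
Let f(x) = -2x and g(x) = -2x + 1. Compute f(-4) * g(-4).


f(-4) = 8
g(-4) = 9
Product = 72

72


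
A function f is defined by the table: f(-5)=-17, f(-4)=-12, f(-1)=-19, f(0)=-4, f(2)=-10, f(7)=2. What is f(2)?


Reading from the table at x = 2

-10


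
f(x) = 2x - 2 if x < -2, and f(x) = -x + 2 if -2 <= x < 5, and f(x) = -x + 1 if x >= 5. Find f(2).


0


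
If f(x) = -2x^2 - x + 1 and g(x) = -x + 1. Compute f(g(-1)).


g(-1) = 2
f(2) = (-2)*(2)^2 - 1*(2) + 1 = -9

-9


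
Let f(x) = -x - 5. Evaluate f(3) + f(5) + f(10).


f(3) = -8
f(5) = -10
f(10) = -15
Sum = -33

-33


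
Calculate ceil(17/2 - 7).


17/2 = 8.5
8.5 - 7 = 1.5
ceil(1.5) = 2

2


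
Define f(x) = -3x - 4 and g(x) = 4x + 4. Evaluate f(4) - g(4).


f(4) = -16
g(4) = 20
Difference = -36

-36


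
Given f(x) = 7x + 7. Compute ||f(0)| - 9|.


f(0) = 7
|7| = 7
|7 - 9| = 2

2


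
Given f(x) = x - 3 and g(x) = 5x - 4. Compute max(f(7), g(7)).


f(7) = 4
g(7) = 31
max = 31

31


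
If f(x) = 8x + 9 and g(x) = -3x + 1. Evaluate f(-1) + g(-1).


f(-1) = 1
g(-1) = 4
Sum = 5

5


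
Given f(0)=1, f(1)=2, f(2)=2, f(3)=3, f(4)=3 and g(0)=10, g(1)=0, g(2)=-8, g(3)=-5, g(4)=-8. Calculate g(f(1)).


f(1) = 2
g(2) = -8

-8


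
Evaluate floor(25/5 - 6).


25/5 = 5
5 - 6 = -1
floor(-1) = -1

-1


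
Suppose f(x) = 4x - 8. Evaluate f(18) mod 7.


f(18) = 64
64 mod 7 = 1

1


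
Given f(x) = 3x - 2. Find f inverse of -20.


Solve 3x - 2 = -20
x = (-20 + 2) / 3 = -6

-6


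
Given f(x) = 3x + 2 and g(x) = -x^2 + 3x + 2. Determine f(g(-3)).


g(-3) = -16
f(-16) = -46

-46


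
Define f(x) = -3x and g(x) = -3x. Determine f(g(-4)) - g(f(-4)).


f(g(-4)) = -36
g(f(-4)) = -36
Difference = 0

0


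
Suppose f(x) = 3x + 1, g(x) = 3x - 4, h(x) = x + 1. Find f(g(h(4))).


34


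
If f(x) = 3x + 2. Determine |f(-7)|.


f(-7) = -19
|-19| = 19

19


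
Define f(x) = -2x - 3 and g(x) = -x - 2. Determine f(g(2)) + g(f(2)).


f(g(2)) = 5
g(f(2)) = 5
Sum = 10

10


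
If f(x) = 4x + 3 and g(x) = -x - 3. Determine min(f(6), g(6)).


f(6) = 27
g(6) = -9
min = -9

-9


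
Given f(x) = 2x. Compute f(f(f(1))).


f(1) = 2
f(2) = 4
f(4) = 8

8


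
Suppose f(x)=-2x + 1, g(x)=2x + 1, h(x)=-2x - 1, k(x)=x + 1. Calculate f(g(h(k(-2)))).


k(-2) = -1
h(-1) = 1
g(1) = 3
f(3) = -5

-5


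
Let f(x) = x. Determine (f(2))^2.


f(2) = 2
(2)^2 = 4

4


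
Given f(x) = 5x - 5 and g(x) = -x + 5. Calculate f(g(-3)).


g(-3) = 8
f(8) = 35

35


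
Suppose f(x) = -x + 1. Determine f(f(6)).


f(6) = -5
f(-5) = 6

6


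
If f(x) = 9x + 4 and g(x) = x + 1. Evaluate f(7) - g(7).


f(7) = 67
g(7) = 8
Difference = 59

59


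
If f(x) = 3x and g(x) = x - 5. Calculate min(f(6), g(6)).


f(6) = 18
g(6) = 1
min = 1

1


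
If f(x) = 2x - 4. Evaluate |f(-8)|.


20


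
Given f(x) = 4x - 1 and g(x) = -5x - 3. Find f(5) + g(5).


f(5) = 19
g(5) = -28
Sum = -9

-9


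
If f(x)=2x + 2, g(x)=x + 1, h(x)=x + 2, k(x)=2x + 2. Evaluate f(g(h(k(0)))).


k(0) = 2
h(2) = 4
g(4) = 5
f(5) = 12

12


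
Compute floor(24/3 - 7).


24/3 = 8
8 - 7 = 1
floor(1) = 1

1


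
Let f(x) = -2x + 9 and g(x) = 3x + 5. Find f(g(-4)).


g(-4) = -7
f(-7) = 23

23


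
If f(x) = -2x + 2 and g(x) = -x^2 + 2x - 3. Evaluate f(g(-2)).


g(-2) = -11
f(-11) = 24

24


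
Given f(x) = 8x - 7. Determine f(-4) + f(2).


f(-4) = -39
f(2) = 9
Sum = -30

-30


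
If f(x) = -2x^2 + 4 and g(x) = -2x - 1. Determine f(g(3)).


g(3) = -7
f(-7) = (-2)*(-7)^2 + 4 = -94

-94


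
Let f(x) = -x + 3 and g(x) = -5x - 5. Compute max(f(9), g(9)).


-6


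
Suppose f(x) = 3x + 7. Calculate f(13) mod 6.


f(13) = 46
46 mod 6 = 4

4


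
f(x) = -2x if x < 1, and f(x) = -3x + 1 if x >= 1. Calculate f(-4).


-4 satisfies x < 1
f(-4) = 8

8


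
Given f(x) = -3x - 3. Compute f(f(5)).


f(5) = -18
f(-18) = 51

51


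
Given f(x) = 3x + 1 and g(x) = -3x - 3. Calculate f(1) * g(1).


-24


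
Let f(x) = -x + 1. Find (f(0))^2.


f(0) = 1
(1)^2 = 1

1


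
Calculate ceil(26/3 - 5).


26/3 = 8.6667
8.6667 - 5 = 3.6667
ceil(3.6667) = 4

4


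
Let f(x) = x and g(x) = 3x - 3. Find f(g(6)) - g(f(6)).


f(g(6)) = 15
g(f(6)) = 15
Difference = 0

0


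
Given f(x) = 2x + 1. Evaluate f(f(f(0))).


f(0) = 1
f(1) = 3
f(3) = 7

7


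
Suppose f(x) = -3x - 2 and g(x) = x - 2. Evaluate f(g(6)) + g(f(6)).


f(g(6)) = -14
g(f(6)) = -22
Sum = -36

-36


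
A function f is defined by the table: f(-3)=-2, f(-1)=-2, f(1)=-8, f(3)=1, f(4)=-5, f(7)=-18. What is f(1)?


Reading from the table at x = 1

-8


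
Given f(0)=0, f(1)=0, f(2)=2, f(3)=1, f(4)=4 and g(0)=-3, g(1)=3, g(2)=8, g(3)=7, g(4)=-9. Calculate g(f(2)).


f(2) = 2
g(2) = 8

8


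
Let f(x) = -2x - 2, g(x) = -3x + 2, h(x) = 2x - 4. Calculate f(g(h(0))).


h(0) = -4
g(-4) = 14
f(14) = -30

-30


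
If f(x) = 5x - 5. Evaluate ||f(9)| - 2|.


38


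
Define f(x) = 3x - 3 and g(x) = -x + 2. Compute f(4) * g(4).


f(4) = 9
g(4) = -2
Product = -18

-18


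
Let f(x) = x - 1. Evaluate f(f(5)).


f(5) = 4
f(4) = 3

3


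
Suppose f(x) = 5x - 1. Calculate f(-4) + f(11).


f(-4) = -21
f(11) = 54
Sum = 33

33


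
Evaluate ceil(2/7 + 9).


2/7 = 0.2857
0.2857 + 9 = 9.2857
ceil(9.2857) = 10

10


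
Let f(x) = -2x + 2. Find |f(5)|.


f(5) = -8
|-8| = 8

8


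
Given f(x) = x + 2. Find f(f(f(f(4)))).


f(4) = 6
f(6) = 8
f(8) = 10
f(10) = 12

12


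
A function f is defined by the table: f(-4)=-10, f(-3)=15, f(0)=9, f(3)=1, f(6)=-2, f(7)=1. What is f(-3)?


Reading from the table at x = -3

15


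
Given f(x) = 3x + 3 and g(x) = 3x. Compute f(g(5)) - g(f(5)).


f(g(5)) = 48
g(f(5)) = 54
Difference = -6

-6


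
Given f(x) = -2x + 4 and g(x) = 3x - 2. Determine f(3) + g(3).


f(3) = -2
g(3) = 7
Sum = 5

5


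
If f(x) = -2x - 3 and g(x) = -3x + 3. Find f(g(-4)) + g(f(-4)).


f(g(-4)) = -33
g(f(-4)) = -12
Sum = -45

-45


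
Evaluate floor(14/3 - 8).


-4


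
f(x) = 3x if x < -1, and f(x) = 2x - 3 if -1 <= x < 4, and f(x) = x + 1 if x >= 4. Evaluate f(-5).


-5 satisfies x < -1
f(-5) = -15

-15


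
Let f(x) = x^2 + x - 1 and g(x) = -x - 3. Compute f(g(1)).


g(1) = -4
f(-4) = 1*(-4)^2 + 1*(-4) - 1 = 11

11


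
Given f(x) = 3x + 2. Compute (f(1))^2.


f(1) = 5
(5)^2 = 25

25


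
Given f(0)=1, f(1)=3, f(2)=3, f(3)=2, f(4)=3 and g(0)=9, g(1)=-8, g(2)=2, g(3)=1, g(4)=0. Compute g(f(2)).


1


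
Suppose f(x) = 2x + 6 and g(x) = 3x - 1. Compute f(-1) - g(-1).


f(-1) = 4
g(-1) = -4
Difference = 8

8


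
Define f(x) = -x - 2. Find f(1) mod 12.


f(1) = -3
-3 mod 12 = 9

9


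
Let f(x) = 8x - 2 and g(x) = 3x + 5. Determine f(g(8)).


g(8) = 29
f(29) = 230

230


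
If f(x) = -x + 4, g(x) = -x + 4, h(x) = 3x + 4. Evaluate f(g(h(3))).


13


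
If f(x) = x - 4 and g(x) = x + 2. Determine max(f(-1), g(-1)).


f(-1) = -5
g(-1) = 1
max = 1

1


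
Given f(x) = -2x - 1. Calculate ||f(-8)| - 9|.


f(-8) = 15
|15| = 15
|15 - 9| = 6

6


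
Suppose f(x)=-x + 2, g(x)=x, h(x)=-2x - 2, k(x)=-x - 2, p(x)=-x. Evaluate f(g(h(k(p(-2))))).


p(-2) = 2
k(2) = -4
h(-4) = 6
g(6) = 6
f(6) = -4

-4


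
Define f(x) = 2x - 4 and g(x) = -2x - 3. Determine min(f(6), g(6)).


f(6) = 8
g(6) = -15
min = -15

-15


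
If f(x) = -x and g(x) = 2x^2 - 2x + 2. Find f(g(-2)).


g(-2) = 14
f(14) = -14

-14


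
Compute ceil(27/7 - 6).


-2


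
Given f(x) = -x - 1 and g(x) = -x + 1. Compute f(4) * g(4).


f(4) = -5
g(4) = -3
Product = 15

15


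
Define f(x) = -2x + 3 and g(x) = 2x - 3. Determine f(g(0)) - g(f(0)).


f(g(0)) = 9
g(f(0)) = 3
Difference = 6

6


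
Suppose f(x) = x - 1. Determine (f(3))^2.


f(3) = 2
(2)^2 = 4

4


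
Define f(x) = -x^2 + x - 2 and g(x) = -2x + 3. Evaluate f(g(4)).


g(4) = -5
f(-5) = (-1)*(-5)^2 + 1*(-5) - 2 = -32

-32


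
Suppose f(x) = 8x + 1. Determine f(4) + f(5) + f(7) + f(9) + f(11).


f(4) = 33
f(5) = 41
f(7) = 57
f(9) = 73
f(11) = 89
Sum = 293

293


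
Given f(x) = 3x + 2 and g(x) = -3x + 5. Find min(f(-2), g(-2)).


f(-2) = -4
g(-2) = 11
min = -4

-4


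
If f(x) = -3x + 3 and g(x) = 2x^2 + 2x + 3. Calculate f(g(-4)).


-78


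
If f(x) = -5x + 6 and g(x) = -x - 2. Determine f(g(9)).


g(9) = -11
f(-11) = 61

61


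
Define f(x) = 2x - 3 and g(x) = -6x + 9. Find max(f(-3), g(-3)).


f(-3) = -9
g(-3) = 27
max = 27

27


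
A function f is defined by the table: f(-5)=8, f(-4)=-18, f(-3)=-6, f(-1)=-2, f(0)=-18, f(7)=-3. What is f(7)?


Reading from the table at x = 7

-3


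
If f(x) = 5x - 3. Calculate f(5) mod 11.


f(5) = 22
22 mod 11 = 0

0


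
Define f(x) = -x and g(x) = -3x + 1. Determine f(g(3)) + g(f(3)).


18


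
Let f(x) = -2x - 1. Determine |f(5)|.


f(5) = -11
|-11| = 11

11


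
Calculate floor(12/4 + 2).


12/4 = 3
3 + 2 = 5
floor(5) = 5

5


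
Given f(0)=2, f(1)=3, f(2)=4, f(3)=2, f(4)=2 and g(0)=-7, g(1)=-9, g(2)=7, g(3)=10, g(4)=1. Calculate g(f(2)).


f(2) = 4
g(4) = 1

1


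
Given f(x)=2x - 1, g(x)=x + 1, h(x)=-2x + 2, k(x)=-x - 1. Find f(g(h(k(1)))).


k(1) = -2
h(-2) = 6
g(6) = 7
f(7) = 13

13


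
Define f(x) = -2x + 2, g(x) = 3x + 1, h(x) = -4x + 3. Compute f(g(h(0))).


h(0) = 3
g(3) = 10
f(10) = -18

-18


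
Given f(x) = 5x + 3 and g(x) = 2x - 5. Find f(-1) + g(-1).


f(-1) = -2
g(-1) = -7
Sum = -9

-9


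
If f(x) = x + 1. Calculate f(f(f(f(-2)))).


f(-2) = -1
f(-1) = 0
f(0) = 1
f(1) = 2

2


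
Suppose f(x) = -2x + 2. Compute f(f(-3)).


f(-3) = 8
f(8) = -14

-14


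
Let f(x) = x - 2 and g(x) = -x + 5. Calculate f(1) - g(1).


-5


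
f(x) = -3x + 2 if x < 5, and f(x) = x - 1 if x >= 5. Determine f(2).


2 satisfies x < 5
f(2) = -4

-4


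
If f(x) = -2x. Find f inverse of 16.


Solve -2x = 16
x = (16) / (-2) = -8

-8


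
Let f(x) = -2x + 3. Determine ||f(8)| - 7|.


f(8) = -13
|-13| = 13
|13 - 7| = 6

6


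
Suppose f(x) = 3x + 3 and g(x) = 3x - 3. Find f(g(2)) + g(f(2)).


f(g(2)) = 12
g(f(2)) = 24
Sum = 36

36


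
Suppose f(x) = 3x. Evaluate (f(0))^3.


f(0) = 0
(0)^3 = 0

0


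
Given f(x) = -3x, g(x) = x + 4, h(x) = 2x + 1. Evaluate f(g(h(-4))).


h(-4) = -7
g(-7) = -3
f(-3) = 9

9


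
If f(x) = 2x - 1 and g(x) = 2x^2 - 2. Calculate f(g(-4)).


g(-4) = 30
f(30) = 59

59


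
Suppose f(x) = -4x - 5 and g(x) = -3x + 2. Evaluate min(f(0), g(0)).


f(0) = -5
g(0) = 2
min = -5

-5


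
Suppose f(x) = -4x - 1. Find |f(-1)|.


f(-1) = 3
|3| = 3

3


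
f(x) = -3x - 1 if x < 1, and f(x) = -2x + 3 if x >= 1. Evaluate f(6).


6 satisfies x >= 1
f(6) = -9

-9


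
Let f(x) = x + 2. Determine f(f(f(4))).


f(4) = 6
f(6) = 8
f(8) = 10

10


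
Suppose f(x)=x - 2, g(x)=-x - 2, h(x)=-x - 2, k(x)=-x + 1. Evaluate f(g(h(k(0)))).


k(0) = 1
h(1) = -3
g(-3) = 1
f(1) = -1

-1


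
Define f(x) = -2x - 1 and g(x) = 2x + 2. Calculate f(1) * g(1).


f(1) = -3
g(1) = 4
Product = -12

-12


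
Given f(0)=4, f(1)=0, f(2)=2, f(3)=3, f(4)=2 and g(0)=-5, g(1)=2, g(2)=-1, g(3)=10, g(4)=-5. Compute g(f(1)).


f(1) = 0
g(0) = -5

-5


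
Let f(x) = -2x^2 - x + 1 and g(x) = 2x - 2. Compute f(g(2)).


g(2) = 2
f(2) = (-2)*(2)^2 - 1*(2) + 1 = -9

-9


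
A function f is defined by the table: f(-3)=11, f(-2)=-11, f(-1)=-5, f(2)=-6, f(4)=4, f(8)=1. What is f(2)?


Reading from the table at x = 2

-6


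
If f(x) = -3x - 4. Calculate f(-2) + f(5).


f(-2) = 2
f(5) = -19
Sum = -17

-17


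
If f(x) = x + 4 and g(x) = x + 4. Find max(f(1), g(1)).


f(1) = 5
g(1) = 5
max = 5

5


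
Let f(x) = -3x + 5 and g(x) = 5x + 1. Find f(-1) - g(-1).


12


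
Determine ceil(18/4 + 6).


18/4 = 4.5
4.5 + 6 = 10.5
ceil(10.5) = 11

11


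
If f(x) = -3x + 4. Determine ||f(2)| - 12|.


f(2) = -2
|-2| = 2
|2 - 12| = 10

10


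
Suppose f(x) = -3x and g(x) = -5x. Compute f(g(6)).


g(6) = -30
f(-30) = 90

90


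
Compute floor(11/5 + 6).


11/5 = 2.2
2.2 + 6 = 8.2
floor(8.2) = 8

8


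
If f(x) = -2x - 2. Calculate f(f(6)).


26


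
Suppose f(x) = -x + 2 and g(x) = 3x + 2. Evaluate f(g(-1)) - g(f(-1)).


-8


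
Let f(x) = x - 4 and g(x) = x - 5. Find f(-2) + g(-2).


f(-2) = -6
g(-2) = -7
Sum = -13

-13


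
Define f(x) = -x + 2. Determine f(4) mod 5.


f(4) = -2
-2 mod 5 = 3

3


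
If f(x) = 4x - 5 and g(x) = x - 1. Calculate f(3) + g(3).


f(3) = 7
g(3) = 2
Sum = 9

9


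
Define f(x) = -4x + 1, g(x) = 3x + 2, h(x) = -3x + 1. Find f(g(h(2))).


h(2) = -5
g(-5) = -13
f(-13) = 53

53


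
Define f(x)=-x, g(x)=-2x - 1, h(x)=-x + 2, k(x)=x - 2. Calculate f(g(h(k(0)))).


k(0) = -2
h(-2) = 4
g(4) = -9
f(-9) = 9

9


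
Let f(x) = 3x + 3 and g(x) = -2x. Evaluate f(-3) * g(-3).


f(-3) = -6
g(-3) = 6
Product = -36

-36


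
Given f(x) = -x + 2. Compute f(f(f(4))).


-2


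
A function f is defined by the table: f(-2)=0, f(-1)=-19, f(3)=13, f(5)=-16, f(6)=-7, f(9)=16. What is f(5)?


Reading from the table at x = 5

-16


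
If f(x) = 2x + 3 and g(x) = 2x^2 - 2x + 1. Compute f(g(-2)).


g(-2) = 13
f(13) = 29

29


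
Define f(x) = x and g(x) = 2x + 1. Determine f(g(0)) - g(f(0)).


f(g(0)) = 1
g(f(0)) = 1
Difference = 0

0


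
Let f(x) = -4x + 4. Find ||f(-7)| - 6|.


f(-7) = 32
|32| = 32
|32 - 6| = 26

26


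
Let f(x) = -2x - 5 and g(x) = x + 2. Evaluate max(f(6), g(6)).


8


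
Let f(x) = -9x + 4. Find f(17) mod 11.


f(17) = -149
-149 mod 11 = 5

5


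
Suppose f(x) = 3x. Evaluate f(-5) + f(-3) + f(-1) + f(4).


f(-5) = -15
f(-3) = -9
f(-1) = -3
f(4) = 12
Sum = -15

-15


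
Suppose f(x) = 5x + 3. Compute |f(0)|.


f(0) = 3
|3| = 3

3


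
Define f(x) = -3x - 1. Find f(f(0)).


f(0) = -1
f(-1) = 2

2


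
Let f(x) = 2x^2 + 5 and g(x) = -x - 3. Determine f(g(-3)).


g(-3) = 0
f(0) = 2*(0)^2 + 5 = 5

5


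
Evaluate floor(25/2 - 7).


25/2 = 12.5
12.5 - 7 = 5.5
floor(5.5) = 5

5


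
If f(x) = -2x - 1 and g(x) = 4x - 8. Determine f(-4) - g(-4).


31


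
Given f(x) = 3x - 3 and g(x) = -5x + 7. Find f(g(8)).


g(8) = -33
f(-33) = -102

-102


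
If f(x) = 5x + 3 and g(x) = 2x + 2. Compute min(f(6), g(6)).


14


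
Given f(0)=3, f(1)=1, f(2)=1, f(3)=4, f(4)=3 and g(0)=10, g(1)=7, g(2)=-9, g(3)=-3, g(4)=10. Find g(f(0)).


f(0) = 3
g(3) = -3

-3


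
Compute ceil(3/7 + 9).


3/7 = 0.4286
0.4286 + 9 = 9.4286
ceil(9.4286) = 10

10


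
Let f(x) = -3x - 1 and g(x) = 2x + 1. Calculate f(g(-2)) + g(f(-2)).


19


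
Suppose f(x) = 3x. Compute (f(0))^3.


f(0) = 0
(0)^3 = 0

0


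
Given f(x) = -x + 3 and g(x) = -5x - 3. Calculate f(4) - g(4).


f(4) = -1
g(4) = -23
Difference = 22

22


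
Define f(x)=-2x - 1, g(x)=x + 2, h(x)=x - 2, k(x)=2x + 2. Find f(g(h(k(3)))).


k(3) = 8
h(8) = 6
g(6) = 8
f(8) = -17

-17


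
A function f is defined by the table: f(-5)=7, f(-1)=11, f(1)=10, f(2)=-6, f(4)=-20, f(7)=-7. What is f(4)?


Reading from the table at x = 4

-20


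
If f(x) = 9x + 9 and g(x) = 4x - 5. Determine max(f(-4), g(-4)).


f(-4) = -27
g(-4) = -21
max = -21

-21


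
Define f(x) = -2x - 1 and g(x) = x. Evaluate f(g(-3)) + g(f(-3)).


f(g(-3)) = 5
g(f(-3)) = 5
Sum = 10

10


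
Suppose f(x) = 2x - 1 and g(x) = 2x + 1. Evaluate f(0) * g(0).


f(0) = -1
g(0) = 1
Product = -1

-1


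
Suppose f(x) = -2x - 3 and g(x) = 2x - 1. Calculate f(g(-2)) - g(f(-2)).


f(g(-2)) = 7
g(f(-2)) = 1
Difference = 6

6


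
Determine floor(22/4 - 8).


22/4 = 5.5
5.5 - 8 = -2.5
floor(-2.5) = -3

-3


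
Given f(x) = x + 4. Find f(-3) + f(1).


f(-3) = 1
f(1) = 5
Sum = 6

6


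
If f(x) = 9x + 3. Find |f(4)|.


39


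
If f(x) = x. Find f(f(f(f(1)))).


1


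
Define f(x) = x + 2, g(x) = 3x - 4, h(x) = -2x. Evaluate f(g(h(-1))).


4


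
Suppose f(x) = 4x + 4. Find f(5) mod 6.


f(5) = 24
24 mod 6 = 0

0


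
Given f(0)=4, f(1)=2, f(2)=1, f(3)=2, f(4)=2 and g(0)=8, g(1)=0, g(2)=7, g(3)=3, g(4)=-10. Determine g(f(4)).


f(4) = 2
g(2) = 7

7


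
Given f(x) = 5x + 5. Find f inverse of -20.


Solve 5x + 5 = -20
x = (-20 - 5) / 5 = -5

-5


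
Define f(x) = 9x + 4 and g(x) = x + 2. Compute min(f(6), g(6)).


f(6) = 58
g(6) = 8
min = 8

8


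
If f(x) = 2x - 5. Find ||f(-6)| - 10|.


f(-6) = -17
|-17| = 17
|17 - 10| = 7

7


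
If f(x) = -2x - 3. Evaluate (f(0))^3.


f(0) = -3
(-3)^3 = -27

-27


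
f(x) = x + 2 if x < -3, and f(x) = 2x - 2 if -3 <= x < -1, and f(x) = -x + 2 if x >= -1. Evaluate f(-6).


-6 satisfies x < -3
f(-6) = -4

-4


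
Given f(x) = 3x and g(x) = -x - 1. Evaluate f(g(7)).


g(7) = -8
f(-8) = -24

-24


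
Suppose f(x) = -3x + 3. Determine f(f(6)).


f(6) = -15
f(-15) = 48

48


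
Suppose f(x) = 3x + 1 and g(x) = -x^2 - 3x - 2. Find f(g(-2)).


1


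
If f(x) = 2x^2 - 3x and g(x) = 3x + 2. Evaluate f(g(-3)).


119


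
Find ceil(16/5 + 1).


16/5 = 3.2
3.2 + 1 = 4.2
ceil(4.2) = 5

5


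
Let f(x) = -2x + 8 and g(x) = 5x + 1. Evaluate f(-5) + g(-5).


-6


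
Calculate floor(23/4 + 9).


14


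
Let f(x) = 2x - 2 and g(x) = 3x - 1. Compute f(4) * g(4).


f(4) = 6
g(4) = 11
Product = 66

66


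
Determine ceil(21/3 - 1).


21/3 = 7
7 - 1 = 6
ceil(6) = 6

6


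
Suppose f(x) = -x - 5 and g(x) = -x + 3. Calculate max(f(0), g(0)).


f(0) = -5
g(0) = 3
max = 3

3


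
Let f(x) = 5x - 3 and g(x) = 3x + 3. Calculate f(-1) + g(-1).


f(-1) = -8
g(-1) = 0
Sum = -8

-8


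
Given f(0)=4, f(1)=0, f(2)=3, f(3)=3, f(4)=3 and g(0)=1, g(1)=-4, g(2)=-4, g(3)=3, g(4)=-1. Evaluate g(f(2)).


f(2) = 3
g(3) = 3

3


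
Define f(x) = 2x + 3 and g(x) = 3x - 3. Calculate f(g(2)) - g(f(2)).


f(g(2)) = 9
g(f(2)) = 18
Difference = -9

-9


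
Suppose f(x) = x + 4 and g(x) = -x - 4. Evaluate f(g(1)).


g(1) = -5
f(-5) = -1

-1


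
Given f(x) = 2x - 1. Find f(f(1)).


1


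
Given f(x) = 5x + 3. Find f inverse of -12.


Solve 5x + 3 = -12
x = (-12 - 3) / 5 = -3

-3


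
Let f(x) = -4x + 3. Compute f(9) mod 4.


3


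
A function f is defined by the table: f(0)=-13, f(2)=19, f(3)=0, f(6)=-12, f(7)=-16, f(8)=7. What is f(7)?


Reading from the table at x = 7

-16


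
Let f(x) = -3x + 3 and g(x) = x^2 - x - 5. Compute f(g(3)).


g(3) = 1
f(1) = 0

0


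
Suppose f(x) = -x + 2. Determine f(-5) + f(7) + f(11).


f(-5) = 7
f(7) = -5
f(11) = -9
Sum = -7

-7


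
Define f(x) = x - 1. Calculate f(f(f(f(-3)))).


-7


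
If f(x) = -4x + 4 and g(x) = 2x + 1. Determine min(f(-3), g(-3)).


-5


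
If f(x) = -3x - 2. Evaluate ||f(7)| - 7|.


f(7) = -23
|-23| = 23
|23 - 7| = 16

16


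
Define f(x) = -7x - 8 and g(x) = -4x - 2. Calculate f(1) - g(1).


-9


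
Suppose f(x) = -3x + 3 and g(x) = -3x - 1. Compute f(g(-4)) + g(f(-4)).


-76


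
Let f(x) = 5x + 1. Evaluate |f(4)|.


21


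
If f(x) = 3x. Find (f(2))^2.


36


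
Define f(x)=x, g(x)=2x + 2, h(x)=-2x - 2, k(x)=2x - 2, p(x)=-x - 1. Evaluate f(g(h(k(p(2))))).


p(2) = -3
k(-3) = -8
h(-8) = 14
g(14) = 30
f(30) = 30

30


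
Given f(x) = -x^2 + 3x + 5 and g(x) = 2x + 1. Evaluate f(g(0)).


7


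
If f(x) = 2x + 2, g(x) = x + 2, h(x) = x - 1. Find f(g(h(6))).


h(6) = 5
g(5) = 7
f(7) = 16

16


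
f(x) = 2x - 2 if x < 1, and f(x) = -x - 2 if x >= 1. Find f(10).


-12


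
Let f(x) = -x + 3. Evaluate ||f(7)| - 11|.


f(7) = -4
|-4| = 4
|4 - 11| = 7

7


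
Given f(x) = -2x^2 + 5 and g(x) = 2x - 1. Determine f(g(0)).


g(0) = -1
f(-1) = (-2)*(-1)^2 + 5 = 3

3


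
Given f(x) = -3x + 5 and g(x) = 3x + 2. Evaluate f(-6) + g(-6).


f(-6) = 23
g(-6) = -16
Sum = 7

7


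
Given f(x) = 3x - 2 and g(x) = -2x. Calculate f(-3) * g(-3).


f(-3) = -11
g(-3) = 6
Product = -66

-66


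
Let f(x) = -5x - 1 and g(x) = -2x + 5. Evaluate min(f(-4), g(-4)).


f(-4) = 19
g(-4) = 13
min = 13

13


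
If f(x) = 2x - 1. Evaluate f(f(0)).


f(0) = -1
f(-1) = -3

-3


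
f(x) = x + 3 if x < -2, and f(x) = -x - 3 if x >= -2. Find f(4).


4 satisfies x >= -2
f(4) = -7

-7


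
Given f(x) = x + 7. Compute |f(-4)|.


f(-4) = 3
|3| = 3

3


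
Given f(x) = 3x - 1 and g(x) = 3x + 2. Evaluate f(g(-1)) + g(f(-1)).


f(g(-1)) = -4
g(f(-1)) = -10
Sum = -14

-14


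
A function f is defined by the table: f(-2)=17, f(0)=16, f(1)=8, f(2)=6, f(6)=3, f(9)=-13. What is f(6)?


Reading from the table at x = 6

3


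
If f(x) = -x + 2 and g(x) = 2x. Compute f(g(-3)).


g(-3) = -6
f(-6) = 8

8


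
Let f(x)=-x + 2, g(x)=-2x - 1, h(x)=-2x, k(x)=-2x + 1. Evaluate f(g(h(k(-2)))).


k(-2) = 5
h(5) = -10
g(-10) = 19
f(19) = -17

-17


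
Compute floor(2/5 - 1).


2/5 = 0.4
0.4 - 1 = -0.6
floor(-0.6) = -1

-1


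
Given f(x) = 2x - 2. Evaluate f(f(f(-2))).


f(-2) = -6
f(-6) = -14
f(-14) = -30

-30


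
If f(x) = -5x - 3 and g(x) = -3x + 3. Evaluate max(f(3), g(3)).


f(3) = -18
g(3) = -6
max = -6

-6


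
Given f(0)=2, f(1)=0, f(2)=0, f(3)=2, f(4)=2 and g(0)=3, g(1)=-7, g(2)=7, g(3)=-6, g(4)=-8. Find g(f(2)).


f(2) = 0
g(0) = 3

3


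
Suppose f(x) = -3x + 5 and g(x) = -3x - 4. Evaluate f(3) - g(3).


9


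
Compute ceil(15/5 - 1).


15/5 = 3
3 - 1 = 2
ceil(2) = 2

2


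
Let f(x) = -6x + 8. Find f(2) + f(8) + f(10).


f(2) = -4
f(8) = -40
f(10) = -52
Sum = -96

-96


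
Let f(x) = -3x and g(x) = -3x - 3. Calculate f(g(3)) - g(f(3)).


f(g(3)) = 36
g(f(3)) = 24
Difference = 12

12


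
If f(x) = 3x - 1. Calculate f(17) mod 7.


f(17) = 50
50 mod 7 = 1

1


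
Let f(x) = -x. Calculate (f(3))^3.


f(3) = -3
(-3)^3 = -27

-27


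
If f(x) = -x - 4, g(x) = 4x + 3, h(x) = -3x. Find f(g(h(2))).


h(2) = -6
g(-6) = -21
f(-21) = 17

17


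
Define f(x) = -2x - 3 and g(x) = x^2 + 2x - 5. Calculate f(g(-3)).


g(-3) = -2
f(-2) = 1

1


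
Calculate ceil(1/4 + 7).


8


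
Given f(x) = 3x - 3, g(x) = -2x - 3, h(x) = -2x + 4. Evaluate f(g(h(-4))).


h(-4) = 12
g(12) = -27
f(-27) = -84

-84


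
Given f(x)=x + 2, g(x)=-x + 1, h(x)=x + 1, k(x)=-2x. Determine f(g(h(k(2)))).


k(2) = -4
h(-4) = -3
g(-3) = 4
f(4) = 6

6


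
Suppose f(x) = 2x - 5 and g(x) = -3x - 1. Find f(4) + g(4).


f(4) = 3
g(4) = -13
Sum = -10

-10


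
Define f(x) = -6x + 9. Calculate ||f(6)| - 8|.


19


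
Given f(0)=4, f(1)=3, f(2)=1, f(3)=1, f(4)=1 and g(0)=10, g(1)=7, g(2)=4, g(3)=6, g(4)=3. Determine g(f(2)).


7


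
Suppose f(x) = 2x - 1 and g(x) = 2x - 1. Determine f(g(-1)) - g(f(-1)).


f(g(-1)) = -7
g(f(-1)) = -7
Difference = 0

0


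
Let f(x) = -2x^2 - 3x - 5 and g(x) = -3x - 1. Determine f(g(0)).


g(0) = -1
f(-1) = (-2)*(-1)^2 - 3*(-1) - 5 = -4

-4


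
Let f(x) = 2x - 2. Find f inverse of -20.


Solve 2x - 2 = -20
x = (-20 + 2) / 2 = -9

-9


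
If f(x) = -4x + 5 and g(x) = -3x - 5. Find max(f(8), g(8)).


f(8) = -27
g(8) = -29
max = -27

-27


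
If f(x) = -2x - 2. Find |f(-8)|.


f(-8) = 14
|14| = 14

14


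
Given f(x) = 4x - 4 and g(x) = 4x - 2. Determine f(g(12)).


g(12) = 46
f(46) = 180

180


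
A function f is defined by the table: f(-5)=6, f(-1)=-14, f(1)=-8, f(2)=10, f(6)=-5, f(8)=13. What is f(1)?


Reading from the table at x = 1

-8


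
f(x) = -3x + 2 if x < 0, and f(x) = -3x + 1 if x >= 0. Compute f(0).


0 satisfies x >= 0
f(0) = 1

1


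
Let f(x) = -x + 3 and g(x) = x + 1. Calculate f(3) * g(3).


f(3) = 0
g(3) = 4
Product = 0

0


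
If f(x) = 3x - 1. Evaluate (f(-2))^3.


f(-2) = -7
(-7)^3 = -343

-343


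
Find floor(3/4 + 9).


9


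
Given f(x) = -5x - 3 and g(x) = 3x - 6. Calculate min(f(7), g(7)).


-38


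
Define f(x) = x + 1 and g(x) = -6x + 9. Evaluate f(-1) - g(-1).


f(-1) = 0
g(-1) = 15
Difference = -15

-15


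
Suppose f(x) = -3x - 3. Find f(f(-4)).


f(-4) = 9
f(9) = -30

-30


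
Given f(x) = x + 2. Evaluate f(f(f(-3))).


f(-3) = -1
f(-1) = 1
f(1) = 3

3


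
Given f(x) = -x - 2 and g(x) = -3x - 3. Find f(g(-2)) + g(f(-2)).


f(g(-2)) = -5
g(f(-2)) = -3
Sum = -8

-8


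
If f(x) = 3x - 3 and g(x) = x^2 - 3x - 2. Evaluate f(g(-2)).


g(-2) = 8
f(8) = 21

21


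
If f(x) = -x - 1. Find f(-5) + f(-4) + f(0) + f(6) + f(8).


f(-5) = 4
f(-4) = 3
f(0) = -1
f(6) = -7
f(8) = -9
Sum = -10

-10


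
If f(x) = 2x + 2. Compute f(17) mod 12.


f(17) = 36
36 mod 12 = 0

0


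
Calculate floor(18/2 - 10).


18/2 = 9
9 - 10 = -1
floor(-1) = -1

-1


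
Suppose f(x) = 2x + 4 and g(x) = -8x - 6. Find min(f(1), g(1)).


f(1) = 6
g(1) = -14
min = -14

-14


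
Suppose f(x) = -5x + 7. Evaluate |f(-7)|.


f(-7) = 42
|42| = 42

42


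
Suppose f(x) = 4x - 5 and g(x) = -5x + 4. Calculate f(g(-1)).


31


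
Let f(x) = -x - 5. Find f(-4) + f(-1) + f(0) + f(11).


-26


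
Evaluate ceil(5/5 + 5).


5/5 = 1
1 + 5 = 6
ceil(6) = 6

6


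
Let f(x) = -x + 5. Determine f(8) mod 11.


f(8) = -3
-3 mod 11 = 8

8


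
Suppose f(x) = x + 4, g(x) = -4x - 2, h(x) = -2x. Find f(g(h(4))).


34


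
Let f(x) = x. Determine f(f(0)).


0


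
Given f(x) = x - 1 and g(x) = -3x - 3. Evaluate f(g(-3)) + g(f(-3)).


f(g(-3)) = 5
g(f(-3)) = 9
Sum = 14

14


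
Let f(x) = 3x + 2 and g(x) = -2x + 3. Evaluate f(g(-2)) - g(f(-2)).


12


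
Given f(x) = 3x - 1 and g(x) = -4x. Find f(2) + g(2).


f(2) = 5
g(2) = -8
Sum = -3

-3


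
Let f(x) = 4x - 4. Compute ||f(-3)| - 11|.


f(-3) = -16
|-16| = 16
|16 - 11| = 5

5


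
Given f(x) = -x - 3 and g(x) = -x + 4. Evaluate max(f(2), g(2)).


f(2) = -5
g(2) = 2
max = 2

2


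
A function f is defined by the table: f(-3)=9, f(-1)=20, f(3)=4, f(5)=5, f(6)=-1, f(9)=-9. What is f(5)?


Reading from the table at x = 5

5


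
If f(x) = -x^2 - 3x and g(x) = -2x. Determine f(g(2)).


g(2) = -4
f(-4) = (-1)*(-4)^2 - 3*(-4) = -4

-4


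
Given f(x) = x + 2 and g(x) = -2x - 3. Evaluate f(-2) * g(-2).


0


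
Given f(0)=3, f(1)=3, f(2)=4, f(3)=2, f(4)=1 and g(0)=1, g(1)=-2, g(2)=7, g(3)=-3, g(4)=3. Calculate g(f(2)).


f(2) = 4
g(4) = 3

3


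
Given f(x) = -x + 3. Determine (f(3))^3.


f(3) = 0
(0)^3 = 0

0


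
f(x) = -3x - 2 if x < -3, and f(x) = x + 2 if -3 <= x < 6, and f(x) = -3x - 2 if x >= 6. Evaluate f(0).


0 satisfies -3 <= x < 6
f(0) = 2

2


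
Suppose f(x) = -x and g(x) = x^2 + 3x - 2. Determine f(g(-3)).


g(-3) = -2
f(-2) = 2

2


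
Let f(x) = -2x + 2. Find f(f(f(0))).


f(0) = 2
f(2) = -2
f(-2) = 6

6


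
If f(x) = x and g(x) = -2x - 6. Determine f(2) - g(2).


f(2) = 2
g(2) = -10
Difference = 12

12


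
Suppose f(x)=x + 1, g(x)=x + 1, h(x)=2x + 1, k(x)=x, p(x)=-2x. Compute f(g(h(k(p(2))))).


p(2) = -4
k(-4) = -4
h(-4) = -7
g(-7) = -6
f(-6) = -5

-5


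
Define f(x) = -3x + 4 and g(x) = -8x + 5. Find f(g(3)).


61


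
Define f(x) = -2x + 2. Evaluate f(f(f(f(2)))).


f(2) = -2
f(-2) = 6
f(6) = -10
f(-10) = 22

22


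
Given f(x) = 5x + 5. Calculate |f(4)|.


f(4) = 25
|25| = 25

25


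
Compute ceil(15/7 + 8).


15/7 = 2.1429
2.1429 + 8 = 10.1429
ceil(10.1429) = 11

11


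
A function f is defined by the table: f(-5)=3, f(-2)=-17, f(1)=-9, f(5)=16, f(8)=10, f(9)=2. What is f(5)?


Reading from the table at x = 5

16


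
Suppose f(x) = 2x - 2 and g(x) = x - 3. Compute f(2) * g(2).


f(2) = 2
g(2) = -1
Product = -2

-2


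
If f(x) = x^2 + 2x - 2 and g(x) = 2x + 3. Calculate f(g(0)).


g(0) = 3
f(3) = 1*(3)^2 + 2*(3) - 2 = 13

13


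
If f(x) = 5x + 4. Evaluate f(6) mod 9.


f(6) = 34
34 mod 9 = 7

7


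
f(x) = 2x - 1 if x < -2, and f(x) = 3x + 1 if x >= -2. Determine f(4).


4 satisfies x >= -2
f(4) = 13

13


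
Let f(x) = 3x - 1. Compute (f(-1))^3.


f(-1) = -4
(-4)^3 = -64

-64


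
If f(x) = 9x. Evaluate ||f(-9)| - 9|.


72


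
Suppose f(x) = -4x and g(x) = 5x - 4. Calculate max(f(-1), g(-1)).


f(-1) = 4
g(-1) = -9
max = 4

4


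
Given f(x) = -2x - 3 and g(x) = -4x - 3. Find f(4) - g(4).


f(4) = -11
g(4) = -19
Difference = 8

8


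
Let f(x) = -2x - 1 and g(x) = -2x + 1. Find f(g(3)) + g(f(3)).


24


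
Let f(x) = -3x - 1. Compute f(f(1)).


f(1) = -4
f(-4) = 11

11


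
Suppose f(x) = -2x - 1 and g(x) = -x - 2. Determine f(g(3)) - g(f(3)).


4


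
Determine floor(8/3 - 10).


8/3 = 2.6667
2.6667 - 10 = -7.3333
floor(-7.3333) = -8

-8


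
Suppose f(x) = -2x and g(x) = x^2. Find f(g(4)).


g(4) = 16
f(16) = -32

-32


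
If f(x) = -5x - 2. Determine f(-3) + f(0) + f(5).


f(-3) = 13
f(0) = -2
f(5) = -27
Sum = -16

-16


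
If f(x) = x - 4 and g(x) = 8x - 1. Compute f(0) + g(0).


f(0) = -4
g(0) = -1
Sum = -5

-5


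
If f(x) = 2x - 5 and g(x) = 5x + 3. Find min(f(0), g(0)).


f(0) = -5
g(0) = 3
min = -5

-5


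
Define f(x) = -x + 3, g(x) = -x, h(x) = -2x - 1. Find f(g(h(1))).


h(1) = -3
g(-3) = 3
f(3) = 0

0


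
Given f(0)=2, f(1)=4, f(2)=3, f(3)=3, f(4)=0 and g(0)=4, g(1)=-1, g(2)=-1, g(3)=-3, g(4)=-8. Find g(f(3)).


f(3) = 3
g(3) = -3

-3


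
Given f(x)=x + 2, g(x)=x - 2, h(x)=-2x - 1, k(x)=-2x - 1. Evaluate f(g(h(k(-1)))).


k(-1) = 1
h(1) = -3
g(-3) = -5
f(-5) = -3

-3


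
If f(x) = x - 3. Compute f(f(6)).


f(6) = 3
f(3) = 0

0


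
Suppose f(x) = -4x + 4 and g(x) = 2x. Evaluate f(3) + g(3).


-2


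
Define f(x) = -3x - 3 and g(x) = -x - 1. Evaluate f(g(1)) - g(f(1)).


-2


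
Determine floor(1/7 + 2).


2


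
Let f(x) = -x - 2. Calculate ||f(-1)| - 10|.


9


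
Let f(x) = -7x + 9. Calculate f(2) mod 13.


f(2) = -5
-5 mod 13 = 8

8


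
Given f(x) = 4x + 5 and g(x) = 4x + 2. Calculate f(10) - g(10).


f(10) = 45
g(10) = 42
Difference = 3

3


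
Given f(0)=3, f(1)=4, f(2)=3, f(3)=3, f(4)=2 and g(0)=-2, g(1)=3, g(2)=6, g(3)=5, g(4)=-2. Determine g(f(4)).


f(4) = 2
g(2) = 6

6


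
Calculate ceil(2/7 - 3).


2/7 = 0.2857
0.2857 - 3 = -2.7143
ceil(-2.7143) = -2

-2


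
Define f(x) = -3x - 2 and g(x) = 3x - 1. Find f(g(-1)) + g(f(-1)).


f(g(-1)) = 10
g(f(-1)) = 2
Sum = 12

12


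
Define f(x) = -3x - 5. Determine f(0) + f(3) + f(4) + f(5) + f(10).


f(0) = -5
f(3) = -14
f(4) = -17
f(5) = -20
f(10) = -35
Sum = -91

-91


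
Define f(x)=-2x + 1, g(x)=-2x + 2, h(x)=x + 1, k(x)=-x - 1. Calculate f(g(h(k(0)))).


k(0) = -1
h(-1) = 0
g(0) = 2
f(2) = -3

-3


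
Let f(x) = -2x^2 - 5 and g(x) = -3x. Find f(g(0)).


g(0) = 0
f(0) = (-2)*(0)^2 - 5 = -5

-5


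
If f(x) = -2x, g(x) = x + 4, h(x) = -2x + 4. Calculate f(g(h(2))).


h(2) = 0
g(0) = 4
f(4) = -8

-8


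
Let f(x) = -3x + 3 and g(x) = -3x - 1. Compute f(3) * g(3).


f(3) = -6
g(3) = -10
Product = 60

60


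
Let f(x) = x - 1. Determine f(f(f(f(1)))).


f(1) = 0
f(0) = -1
f(-1) = -2
f(-2) = -3

-3


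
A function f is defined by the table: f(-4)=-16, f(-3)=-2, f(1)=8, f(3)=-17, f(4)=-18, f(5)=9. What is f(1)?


Reading from the table at x = 1

8


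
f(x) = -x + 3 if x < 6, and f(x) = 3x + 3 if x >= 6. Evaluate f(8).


8 satisfies x >= 6
f(8) = 27

27


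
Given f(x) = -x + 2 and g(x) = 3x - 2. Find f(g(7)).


g(7) = 19
f(19) = -17

-17


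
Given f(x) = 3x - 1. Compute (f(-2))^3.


f(-2) = -7
(-7)^3 = -343

-343


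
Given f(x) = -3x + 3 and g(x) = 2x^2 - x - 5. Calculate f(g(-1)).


g(-1) = -2
f(-2) = 9

9


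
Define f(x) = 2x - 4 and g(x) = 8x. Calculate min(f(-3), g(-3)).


f(-3) = -10
g(-3) = -24
min = -24

-24


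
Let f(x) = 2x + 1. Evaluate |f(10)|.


f(10) = 21
|21| = 21

21


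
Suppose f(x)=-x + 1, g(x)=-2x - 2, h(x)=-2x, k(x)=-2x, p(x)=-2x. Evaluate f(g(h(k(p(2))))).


p(2) = -4
k(-4) = 8
h(8) = -16
g(-16) = 30
f(30) = -29

-29


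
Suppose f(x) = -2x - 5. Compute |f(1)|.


f(1) = -7
|-7| = 7

7


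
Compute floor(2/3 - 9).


2/3 = 0.6667
0.6667 - 9 = -8.3333
floor(-8.3333) = -9

-9


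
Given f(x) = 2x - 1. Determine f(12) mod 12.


f(12) = 23
23 mod 12 = 11

11


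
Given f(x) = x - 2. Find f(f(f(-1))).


f(-1) = -3
f(-3) = -5
f(-5) = -7

-7


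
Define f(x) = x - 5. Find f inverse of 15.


Solve x - 5 = 15
x = (15 + 5) / 1 = 20

20


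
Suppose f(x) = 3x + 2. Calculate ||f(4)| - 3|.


11


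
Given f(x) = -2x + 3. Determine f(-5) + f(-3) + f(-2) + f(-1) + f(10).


f(-5) = 13
f(-3) = 9
f(-2) = 7
f(-1) = 5
f(10) = -17
Sum = 17

17


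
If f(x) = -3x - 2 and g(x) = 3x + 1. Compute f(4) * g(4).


f(4) = -14
g(4) = 13
Product = -182

-182


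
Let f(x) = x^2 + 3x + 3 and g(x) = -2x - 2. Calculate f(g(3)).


g(3) = -8
f(-8) = 1*(-8)^2 + 3*(-8) + 3 = 43

43


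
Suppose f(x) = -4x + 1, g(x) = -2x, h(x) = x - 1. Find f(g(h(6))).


h(6) = 5
g(5) = -10
f(-10) = 41

41


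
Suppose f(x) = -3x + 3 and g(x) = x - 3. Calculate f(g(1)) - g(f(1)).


12


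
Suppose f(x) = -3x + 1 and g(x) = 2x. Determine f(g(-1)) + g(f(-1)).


15


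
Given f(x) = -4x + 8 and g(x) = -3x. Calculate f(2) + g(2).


f(2) = 0
g(2) = -6
Sum = -6

-6


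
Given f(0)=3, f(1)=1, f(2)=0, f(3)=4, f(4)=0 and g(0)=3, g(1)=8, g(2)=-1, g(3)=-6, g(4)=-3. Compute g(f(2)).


3


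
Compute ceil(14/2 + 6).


13


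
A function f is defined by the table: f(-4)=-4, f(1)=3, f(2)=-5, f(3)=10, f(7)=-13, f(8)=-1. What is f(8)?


Reading from the table at x = 8

-1


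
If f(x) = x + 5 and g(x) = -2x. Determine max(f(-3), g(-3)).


f(-3) = 2
g(-3) = 6
max = 6

6


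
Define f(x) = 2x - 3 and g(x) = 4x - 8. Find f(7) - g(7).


f(7) = 11
g(7) = 20
Difference = -9

-9


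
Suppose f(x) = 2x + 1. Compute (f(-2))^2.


f(-2) = -3
(-3)^2 = 9

9


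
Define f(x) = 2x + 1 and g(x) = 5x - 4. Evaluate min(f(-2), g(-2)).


f(-2) = -3
g(-2) = -14
min = -14

-14


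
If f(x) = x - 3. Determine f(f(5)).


f(5) = 2
f(2) = -1

-1


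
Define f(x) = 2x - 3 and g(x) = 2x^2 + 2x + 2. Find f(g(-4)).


g(-4) = 26
f(26) = 49

49


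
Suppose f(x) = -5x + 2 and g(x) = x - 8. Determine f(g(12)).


g(12) = 4
f(4) = -18

-18


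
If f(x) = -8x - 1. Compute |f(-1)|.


f(-1) = 7
|7| = 7

7


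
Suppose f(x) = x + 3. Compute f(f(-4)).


f(-4) = -1
f(-1) = 2

2


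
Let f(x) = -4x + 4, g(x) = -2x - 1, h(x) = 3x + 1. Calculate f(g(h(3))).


h(3) = 10
g(10) = -21
f(-21) = 88

88


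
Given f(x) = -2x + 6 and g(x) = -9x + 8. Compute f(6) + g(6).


f(6) = -6
g(6) = -46
Sum = -52

-52


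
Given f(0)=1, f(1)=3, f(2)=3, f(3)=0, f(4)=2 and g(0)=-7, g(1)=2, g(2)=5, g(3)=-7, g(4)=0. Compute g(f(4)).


f(4) = 2
g(2) = 5

5


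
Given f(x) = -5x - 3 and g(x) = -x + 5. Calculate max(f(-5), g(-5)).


f(-5) = 22
g(-5) = 10
max = 22

22


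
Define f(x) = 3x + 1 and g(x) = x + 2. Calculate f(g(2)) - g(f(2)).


f(g(2)) = 13
g(f(2)) = 9
Difference = 4

4


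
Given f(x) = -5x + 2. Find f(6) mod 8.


f(6) = -28
-28 mod 8 = 4

4


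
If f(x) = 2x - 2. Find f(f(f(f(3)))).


f(3) = 4
f(4) = 6
f(6) = 10
f(10) = 18

18


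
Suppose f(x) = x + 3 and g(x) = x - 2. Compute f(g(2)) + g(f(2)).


f(g(2)) = 3
g(f(2)) = 3
Sum = 6

6


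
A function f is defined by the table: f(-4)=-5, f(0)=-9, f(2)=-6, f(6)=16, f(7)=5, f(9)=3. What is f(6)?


16


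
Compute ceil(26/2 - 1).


26/2 = 13
13 - 1 = 12
ceil(12) = 12

12


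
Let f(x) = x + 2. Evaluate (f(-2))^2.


0


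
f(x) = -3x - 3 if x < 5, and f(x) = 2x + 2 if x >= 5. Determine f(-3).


6


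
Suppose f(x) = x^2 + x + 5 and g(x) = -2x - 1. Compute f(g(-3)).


g(-3) = 5
f(5) = 1*(5)^2 + 1*(5) + 5 = 35

35


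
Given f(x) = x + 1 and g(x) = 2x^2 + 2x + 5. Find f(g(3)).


g(3) = 29
f(29) = 30

30


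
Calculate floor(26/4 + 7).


26/4 = 6.5
6.5 + 7 = 13.5
floor(13.5) = 13

13
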